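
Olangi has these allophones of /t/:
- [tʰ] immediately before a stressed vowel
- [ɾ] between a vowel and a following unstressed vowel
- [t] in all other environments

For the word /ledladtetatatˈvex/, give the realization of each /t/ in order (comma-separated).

Occurrence 1 (position 7): no conditioning environment matches → elsewhere allophone [t].
Occurrence 2 (position 9): between a vowel and an unstressed vowel → [ɾ].
Occurrence 3 (position 11): between a vowel and an unstressed vowel → [ɾ].
Occurrence 4 (position 13): no conditioning environment matches → elsewhere allophone [t].

[t], [ɾ], [ɾ], [t]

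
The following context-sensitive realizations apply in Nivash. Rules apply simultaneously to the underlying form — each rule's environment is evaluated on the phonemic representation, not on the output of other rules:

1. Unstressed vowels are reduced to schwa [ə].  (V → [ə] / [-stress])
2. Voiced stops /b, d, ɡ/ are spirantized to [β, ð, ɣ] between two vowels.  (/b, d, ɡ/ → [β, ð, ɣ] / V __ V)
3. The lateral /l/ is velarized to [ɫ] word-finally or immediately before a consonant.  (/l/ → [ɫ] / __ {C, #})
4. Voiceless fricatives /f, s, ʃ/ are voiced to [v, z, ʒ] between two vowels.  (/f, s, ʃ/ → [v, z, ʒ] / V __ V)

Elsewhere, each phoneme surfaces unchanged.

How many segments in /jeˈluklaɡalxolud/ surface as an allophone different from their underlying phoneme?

7

Segments that undergo a rule: /e/ → [ə] (rule 1); /a/ → [ə] (rule 1); /ɡ/ → [ɣ] (rule 2); /a/ → [ə] (rule 1); /l/ → [ɫ] (rule 3); /o/ → [ə] (rule 1); /u/ → [ə] (rule 1).
All other segments surface unchanged.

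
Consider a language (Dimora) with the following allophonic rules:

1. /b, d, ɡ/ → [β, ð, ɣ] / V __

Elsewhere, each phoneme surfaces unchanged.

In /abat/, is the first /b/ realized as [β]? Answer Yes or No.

Yes

/b/ — between /a/ and /a/, immediately after a vowel — surfaces as [β] (rule 1).
The actual realization is [β], which matches [β].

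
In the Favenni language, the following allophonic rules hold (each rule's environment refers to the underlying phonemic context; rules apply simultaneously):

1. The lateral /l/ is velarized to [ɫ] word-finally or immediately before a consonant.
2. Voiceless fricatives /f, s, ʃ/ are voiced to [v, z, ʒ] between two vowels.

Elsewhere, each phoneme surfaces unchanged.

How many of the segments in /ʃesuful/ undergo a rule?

3

Segments that undergo a rule: /s/ → [z] (rule 2); /f/ → [v] (rule 2); /l/ → [ɫ] (rule 1).
All other segments surface unchanged.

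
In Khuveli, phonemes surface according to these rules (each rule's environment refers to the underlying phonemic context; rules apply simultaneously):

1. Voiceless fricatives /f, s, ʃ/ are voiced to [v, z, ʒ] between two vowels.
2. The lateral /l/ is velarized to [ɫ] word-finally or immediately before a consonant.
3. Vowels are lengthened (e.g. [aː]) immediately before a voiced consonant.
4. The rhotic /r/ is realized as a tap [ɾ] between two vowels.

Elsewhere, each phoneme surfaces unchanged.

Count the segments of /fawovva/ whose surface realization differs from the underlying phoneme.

Segments that undergo a rule: /a/ → [aː] (rule 3); /o/ → [oː] (rule 3).
All other segments surface unchanged.

2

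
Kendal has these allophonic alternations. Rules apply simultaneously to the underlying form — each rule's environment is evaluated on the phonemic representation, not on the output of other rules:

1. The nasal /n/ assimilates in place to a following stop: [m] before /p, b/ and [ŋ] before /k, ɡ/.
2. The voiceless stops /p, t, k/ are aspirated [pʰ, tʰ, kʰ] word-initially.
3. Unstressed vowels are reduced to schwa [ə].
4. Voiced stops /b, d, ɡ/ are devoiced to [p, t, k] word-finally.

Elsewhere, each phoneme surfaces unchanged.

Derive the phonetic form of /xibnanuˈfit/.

/x/ stays [x].
/i/ meets the environment for rule 3 (in an unstressed syllable) → [ə].
/b/ — between /i/ and /n/; rule 4 does not apply here → [b].
/n/ (between /b/ and /a/): rule 1 targets it, but not before a labial or velar stop → unchanged [n].
/a/ — between /n/ and /n/, in an unstressed syllable — surfaces as [ə] (rule 3).
/n/ (between /a/ and /u/) is in the target of rule 1 but the environment (before a labial or velar stop) is not met → [n].
/u/ (between /n/ and /f/): in an unstressed syllable, so rule 3 applies → [ə].
/f/ (between /u/ and /i/) is unaffected → [f].
/i/ (between /f/ and /t/) is in the target of rule 3 but the environment (in an unstressed syllable) is not met → [i].
/t/ (word-final): rule 2 targets it, but not word-initially → unchanged [t].

[xəbnənəˈfit]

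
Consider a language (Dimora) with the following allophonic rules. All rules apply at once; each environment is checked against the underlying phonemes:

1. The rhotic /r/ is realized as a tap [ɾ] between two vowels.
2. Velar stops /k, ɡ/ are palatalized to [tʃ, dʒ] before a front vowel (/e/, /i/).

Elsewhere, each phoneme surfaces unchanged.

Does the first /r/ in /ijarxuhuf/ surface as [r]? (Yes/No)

/r/ (between /a/ and /x/) fails the environment for rule 1, so it stays [r].
The actual realization is [r], which matches [r].

Yes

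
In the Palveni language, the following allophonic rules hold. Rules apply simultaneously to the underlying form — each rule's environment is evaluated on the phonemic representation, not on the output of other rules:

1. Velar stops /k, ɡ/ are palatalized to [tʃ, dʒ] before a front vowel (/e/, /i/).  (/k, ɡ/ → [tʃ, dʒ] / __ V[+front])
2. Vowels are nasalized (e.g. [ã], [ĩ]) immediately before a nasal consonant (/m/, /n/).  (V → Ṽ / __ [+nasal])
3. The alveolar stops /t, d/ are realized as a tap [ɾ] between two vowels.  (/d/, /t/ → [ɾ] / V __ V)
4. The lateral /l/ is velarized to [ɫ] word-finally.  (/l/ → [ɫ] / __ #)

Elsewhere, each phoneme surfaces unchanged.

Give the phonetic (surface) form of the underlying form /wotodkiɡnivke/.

/o/ (between /w/ and /t/) is in the target of rule 2 but the environment (before a nasal consonant) is not met → [o].
/t/ — between /o/ and /o/, between two vowels — surfaces as [ɾ] (rule 3).
/o/ (between /t/ and /d/) fails the environment for rule 2, so it stays [o].
/d/ (between /o/ and /k/) fails the environment for rule 3, so it stays [d].
Rule 1 applies to /k/ (between /d/ and /i/: before a front vowel) → [tʃ].
/i/ (between /k/ and /ɡ/) fails the environment for rule 2, so it stays [i].
/ɡ/ (between /i/ and /n/) is in the target of rule 1 but the environment (before a front vowel) is not met → [ɡ].
/i/ — between /n/ and /v/; rule 2 does not apply here → [i].
/k/ meets the environment for rule 1 (before a front vowel) → [tʃ].
/e/ — word-final; rule 2 does not apply here → [e].

[woɾodtʃiɡnivtʃe]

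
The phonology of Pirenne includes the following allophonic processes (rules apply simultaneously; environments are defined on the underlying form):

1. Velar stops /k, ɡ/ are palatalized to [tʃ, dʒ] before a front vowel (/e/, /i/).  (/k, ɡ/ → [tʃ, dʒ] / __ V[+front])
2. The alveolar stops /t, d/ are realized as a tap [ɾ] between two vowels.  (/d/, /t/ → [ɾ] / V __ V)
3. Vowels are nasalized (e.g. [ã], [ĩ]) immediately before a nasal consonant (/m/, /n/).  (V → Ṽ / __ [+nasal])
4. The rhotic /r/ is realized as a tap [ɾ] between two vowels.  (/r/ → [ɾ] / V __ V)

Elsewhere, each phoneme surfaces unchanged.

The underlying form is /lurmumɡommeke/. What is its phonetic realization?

[lurmũmɡõmmetʃe]

/l/ stays [l].
/u/ (between /l/ and /r/) fails the environment for rule 3, so it stays [u].
/r/ — between /u/ and /m/; rule 4 does not apply here → [r].
/m/ (between /r/ and /u/) is unaffected → [m].
/u/ (between /m/ and /m/): before a nasal consonant, so rule 3 applies → [ũ].
/m/ — not in any rule's target class → [m].
/ɡ/ (between /m/ and /o/) is in the target of rule 1 but the environment (before a front vowel) is not met → [ɡ].
/o/ meets the environment for rule 3 (before a nasal consonant) → [õ].
/m/ (between /o/ and /m/) is unaffected → [m].
/m/ (between /m/ and /e/): no rule targets it → [m].
/e/ (between /m/ and /k/) fails the environment for rule 3, so it stays [e].
/k/ meets the environment for rule 1 (before a front vowel) → [tʃ].
/e/ (word-final) is in the target of rule 3 but the environment (before a nasal consonant) is not met → [e].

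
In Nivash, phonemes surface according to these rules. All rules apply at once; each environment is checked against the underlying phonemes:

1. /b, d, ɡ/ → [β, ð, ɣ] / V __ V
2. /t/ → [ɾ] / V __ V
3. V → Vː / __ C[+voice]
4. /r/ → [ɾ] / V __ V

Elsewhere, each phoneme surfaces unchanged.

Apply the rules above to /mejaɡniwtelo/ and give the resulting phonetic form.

/e/ (between /m/ and /j/) occurs before a voiced consonant → [eː] by rule 3.
/a/ meets the environment for rule 3 (before a voiced consonant) → [aː].
/ɡ/ (between /a/ and /n/): rule 1 targets it, but not between two vowels → unchanged [ɡ].
/i/ (between /n/ and /w/) occurs before a voiced consonant → [iː] by rule 3.
/t/ — between /w/ and /e/; rule 2 does not apply here → [t].
/e/ — between /t/ and /l/, before a voiced consonant — surfaces as [eː] (rule 3).
/o/ (word-final) is in the target of rule 3 but the environment (before a voiced consonant) is not met → [o].

[meːjaːɡniːwteːlo]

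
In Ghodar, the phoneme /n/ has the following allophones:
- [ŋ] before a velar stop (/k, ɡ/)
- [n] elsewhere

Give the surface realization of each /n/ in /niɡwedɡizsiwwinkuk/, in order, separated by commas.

Occurrence 1 (position 1): no conditioning environment matches → elsewhere allophone [n].
Occurrence 2 (position 15): before a velar stop → [ŋ].

[n], [ŋ]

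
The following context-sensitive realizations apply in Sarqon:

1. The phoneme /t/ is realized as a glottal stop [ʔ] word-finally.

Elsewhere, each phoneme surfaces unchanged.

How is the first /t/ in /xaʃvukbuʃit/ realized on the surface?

/t/ — word-final, word-finally — surfaces as [ʔ] (rule 1).

[ʔ]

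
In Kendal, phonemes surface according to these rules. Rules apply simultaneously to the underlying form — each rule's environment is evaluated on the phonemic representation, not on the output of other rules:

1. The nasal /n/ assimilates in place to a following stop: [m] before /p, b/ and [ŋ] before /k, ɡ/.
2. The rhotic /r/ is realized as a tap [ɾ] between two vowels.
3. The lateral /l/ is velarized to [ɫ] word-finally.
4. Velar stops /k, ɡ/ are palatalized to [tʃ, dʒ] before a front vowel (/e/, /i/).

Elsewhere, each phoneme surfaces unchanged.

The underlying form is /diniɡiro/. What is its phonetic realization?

[dinidʒiɾo]

/d/ — not in any rule's target class → [d].
/i/ (between /d/ and /n/): no rule targets it → [i].
/n/ (between /i/ and /i/): rule 1 targets it, but not before a labial or velar stop → unchanged [n].
/i/ (between /n/ and /ɡ/) is unaffected → [i].
/ɡ/ — between /i/ and /i/, before a front vowel — surfaces as [dʒ] (rule 4).
/i/ (between /ɡ/ and /r/) is unaffected → [i].
/r/ (between /i/ and /o/) occurs between two vowels → [ɾ] by rule 2.
/o/ (word-final): no rule targets it → [o].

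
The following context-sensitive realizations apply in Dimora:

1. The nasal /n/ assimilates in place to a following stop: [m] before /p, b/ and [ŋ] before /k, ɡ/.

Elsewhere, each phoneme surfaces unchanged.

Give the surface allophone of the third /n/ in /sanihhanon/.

[n]

/n/ (word-final) is in the target of rule 1 but the environment (before a labial or velar stop) is not met → [n].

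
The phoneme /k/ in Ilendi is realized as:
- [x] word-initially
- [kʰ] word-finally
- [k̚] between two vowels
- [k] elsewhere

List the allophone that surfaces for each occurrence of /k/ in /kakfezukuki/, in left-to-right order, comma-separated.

[x], [k], [k̚], [k̚]

Occurrence 1 (position 1): word-initially → [x].
Occurrence 2 (position 3): no conditioning environment matches → elsewhere allophone [k].
Occurrence 3 (position 8): between two vowels → [k̚].
Occurrence 4 (position 10): between two vowels → [k̚].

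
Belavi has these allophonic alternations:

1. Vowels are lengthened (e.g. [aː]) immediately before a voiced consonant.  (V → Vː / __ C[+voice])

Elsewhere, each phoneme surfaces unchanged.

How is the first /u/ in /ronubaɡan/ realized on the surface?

[uː]

/u/ — between /n/ and /b/, before a voiced consonant — surfaces as [uː] (rule 1).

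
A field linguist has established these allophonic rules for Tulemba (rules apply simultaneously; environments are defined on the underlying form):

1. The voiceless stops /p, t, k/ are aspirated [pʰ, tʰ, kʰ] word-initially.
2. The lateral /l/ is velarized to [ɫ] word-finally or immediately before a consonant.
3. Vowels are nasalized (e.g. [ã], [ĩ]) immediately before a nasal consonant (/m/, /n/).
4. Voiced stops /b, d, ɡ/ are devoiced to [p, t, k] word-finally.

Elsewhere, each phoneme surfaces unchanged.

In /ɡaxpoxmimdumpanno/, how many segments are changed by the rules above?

Segments that undergo a rule: /i/ → [ĩ] (rule 3); /u/ → [ũ] (rule 3); /a/ → [ã] (rule 3).
All other segments surface unchanged.

3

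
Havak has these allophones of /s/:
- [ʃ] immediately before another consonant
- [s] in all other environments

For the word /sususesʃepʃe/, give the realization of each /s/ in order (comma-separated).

[s], [s], [s], [ʃ]

Occurrence 1 (position 1): no conditioning environment matches → elsewhere allophone [s].
Occurrence 2 (position 3): no conditioning environment matches → elsewhere allophone [s].
Occurrence 3 (position 5): no conditioning environment matches → elsewhere allophone [s].
Occurrence 4 (position 7): immediately before another consonant → [ʃ].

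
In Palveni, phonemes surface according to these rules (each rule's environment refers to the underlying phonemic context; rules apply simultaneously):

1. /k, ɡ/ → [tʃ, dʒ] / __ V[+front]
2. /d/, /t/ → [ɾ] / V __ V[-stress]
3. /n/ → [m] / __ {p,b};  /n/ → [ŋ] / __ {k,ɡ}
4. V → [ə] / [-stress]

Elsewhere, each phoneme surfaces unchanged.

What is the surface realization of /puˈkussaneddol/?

[pəˈkussənəddəl]

/p/ stays [p].
/u/ — between /p/ and /k/, in an unstressed syllable — surfaces as [ə] (rule 4).
/k/ (between /u/ and /u/): rule 1 targets it, but not before a front vowel → unchanged [k].
/u/ (between /k/ and /s/) fails the environment for rule 4, so it stays [u].
/s/ (between /u/ and /s/): no rule targets it → [s].
/s/ — not in any rule's target class → [s].
/a/ meets the environment for rule 4 (in an unstressed syllable) → [ə].
/n/ (between /a/ and /e/) fails the environment for rule 3, so it stays [n].
/e/ (between /n/ and /d/): in an unstressed syllable, so rule 4 applies → [ə].
/d/ (between /e/ and /d/) is in the target of rule 2 but the environment (between a vowel and a following unstressed vowel) is not met → [d].
/d/ (between /d/ and /o/): rule 2 targets it, but not between a vowel and a following unstressed vowel → unchanged [d].
Rule 4 applies to /o/ (between /d/ and /l/: in an unstressed syllable) → [ə].
/l/ — not in any rule's target class → [l].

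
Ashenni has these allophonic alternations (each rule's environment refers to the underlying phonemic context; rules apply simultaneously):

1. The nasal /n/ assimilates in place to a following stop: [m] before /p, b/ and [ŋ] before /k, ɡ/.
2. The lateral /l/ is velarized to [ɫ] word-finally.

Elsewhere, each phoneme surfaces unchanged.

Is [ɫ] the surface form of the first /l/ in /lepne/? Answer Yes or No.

/l/ (word-initial) is in the target of rule 2 but the environment (word-finally) is not met → [l].
The actual realization is [l], not [ɫ].

No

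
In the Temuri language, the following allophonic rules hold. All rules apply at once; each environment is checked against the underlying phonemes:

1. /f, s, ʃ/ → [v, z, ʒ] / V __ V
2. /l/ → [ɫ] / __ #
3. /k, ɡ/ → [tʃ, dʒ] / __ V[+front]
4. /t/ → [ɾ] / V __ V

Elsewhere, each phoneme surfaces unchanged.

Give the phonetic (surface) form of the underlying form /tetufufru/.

[teɾuvufru]

/t/ (word-initial) fails the environment for rule 4, so it stays [t].
/e/ (between /t/ and /t/) is unaffected → [e].
/t/ (between /e/ and /u/) occurs between two vowels → [ɾ] by rule 4.
/u/ — not in any rule's target class → [u].
/f/ (between /u/ and /u/): between two vowels, so rule 1 applies → [v].
/u/ stays [u].
/f/ — between /u/ and /r/; rule 1 does not apply here → [f].
/r/ (between /f/ and /u/) is unaffected → [r].
/u/ stays [u].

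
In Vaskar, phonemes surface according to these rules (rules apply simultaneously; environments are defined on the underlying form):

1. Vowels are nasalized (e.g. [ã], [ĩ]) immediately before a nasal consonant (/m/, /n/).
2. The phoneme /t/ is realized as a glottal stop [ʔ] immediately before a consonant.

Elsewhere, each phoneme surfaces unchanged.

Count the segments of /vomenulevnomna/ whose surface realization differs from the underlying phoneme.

Segments that undergo a rule: /o/ → [õ] (rule 1); /e/ → [ẽ] (rule 1); /o/ → [õ] (rule 1).
All other segments surface unchanged.

3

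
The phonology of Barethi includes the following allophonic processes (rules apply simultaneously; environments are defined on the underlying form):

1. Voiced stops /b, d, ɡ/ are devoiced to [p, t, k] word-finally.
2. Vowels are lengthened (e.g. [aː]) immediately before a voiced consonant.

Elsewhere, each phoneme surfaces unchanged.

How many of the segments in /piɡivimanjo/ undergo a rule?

Segments that undergo a rule: /i/ → [iː] (rule 2); /i/ → [iː] (rule 2); /i/ → [iː] (rule 2); /a/ → [aː] (rule 2).
All other segments surface unchanged.

4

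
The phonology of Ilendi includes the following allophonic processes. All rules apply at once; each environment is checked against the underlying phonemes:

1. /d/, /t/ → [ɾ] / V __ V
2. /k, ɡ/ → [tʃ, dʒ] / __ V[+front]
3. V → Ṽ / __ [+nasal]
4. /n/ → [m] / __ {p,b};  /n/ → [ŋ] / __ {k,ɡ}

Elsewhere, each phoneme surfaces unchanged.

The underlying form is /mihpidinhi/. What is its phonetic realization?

/i/ (between /m/ and /h/) fails the environment for rule 3, so it stays [i].
/i/ — between /p/ and /d/; rule 3 does not apply here → [i].
/d/ (between /i/ and /i/) occurs between two vowels → [ɾ] by rule 1.
Rule 3 applies to /i/ (between /d/ and /n/: before a nasal consonant) → [ĩ].
/n/ (between /i/ and /h/) fails the environment for rule 4, so it stays [n].
/i/ (word-final): rule 3 targets it, but not before a nasal consonant → unchanged [i].

[mihpiɾĩnhi]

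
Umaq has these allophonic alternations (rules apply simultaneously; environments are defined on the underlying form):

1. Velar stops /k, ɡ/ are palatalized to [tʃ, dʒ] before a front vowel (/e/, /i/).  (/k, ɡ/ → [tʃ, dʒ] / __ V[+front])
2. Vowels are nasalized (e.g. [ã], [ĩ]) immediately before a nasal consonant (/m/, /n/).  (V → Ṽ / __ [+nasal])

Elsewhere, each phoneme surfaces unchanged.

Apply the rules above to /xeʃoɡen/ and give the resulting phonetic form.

/e/ — between /x/ and /ʃ/; rule 2 does not apply here → [e].
/o/ (between /ʃ/ and /ɡ/): rule 2 targets it, but not before a nasal consonant → unchanged [o].
/ɡ/ (between /o/ and /e/): before a front vowel, so rule 1 applies → [dʒ].
/e/ meets the environment for rule 2 (before a nasal consonant) → [ẽ].

[xeʃodʒẽn]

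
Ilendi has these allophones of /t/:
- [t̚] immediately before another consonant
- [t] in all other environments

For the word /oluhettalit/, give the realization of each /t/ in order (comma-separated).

Occurrence 1 (position 6): immediately before another consonant → [t̚].
Occurrence 2 (position 7): no conditioning environment matches → elsewhere allophone [t].
Occurrence 3 (position 11): no conditioning environment matches → elsewhere allophone [t].

[t̚], [t], [t]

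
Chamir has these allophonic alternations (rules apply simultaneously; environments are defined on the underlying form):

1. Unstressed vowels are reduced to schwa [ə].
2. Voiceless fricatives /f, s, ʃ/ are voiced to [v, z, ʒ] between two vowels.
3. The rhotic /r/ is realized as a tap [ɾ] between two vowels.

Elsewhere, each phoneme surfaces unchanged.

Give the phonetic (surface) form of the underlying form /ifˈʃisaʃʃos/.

[əfˈʃizəʃʃəs]

/i/ (word-initial): in an unstressed syllable, so rule 1 applies → [ə].
/f/ — between /i/ and /ʃ/; rule 2 does not apply here → [f].
/ʃ/ — between /f/ and /i/; rule 2 does not apply here → [ʃ].
/i/ (between /ʃ/ and /s/) is in the target of rule 1 but the environment (in an unstressed syllable) is not met → [i].
/s/ — between /i/ and /a/, between two vowels — surfaces as [z] (rule 2).
/a/ — between /s/ and /ʃ/, in an unstressed syllable — surfaces as [ə] (rule 1).
/ʃ/ (between /a/ and /ʃ/) is in the target of rule 2 but the environment (between two vowels) is not met → [ʃ].
/ʃ/ (between /ʃ/ and /o/) is in the target of rule 2 but the environment (between two vowels) is not met → [ʃ].
/o/ (between /ʃ/ and /s/): in an unstressed syllable, so rule 1 applies → [ə].
/s/ (word-final): rule 2 targets it, but not between two vowels → unchanged [s].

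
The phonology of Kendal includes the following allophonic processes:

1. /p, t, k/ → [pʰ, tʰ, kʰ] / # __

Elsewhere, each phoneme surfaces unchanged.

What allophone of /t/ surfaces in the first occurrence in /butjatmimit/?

[t]

/t/ — between /u/ and /j/; rule 1 does not apply here → [t].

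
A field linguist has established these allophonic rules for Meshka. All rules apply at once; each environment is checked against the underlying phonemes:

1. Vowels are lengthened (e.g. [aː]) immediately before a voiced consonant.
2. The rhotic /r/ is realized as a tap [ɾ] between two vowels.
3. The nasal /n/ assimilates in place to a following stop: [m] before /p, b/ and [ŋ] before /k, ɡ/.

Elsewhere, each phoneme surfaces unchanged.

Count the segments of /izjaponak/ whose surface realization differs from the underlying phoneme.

Segments that undergo a rule: /i/ → [iː] (rule 1); /o/ → [oː] (rule 1).
All other segments surface unchanged.

2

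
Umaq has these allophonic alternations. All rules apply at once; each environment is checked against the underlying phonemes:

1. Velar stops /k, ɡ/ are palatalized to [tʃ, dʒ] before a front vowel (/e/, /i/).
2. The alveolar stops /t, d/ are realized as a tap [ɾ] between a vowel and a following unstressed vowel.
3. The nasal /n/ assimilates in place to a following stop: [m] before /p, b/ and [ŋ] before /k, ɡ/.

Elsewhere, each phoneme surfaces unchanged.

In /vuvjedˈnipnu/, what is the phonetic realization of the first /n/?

/n/ (between /d/ and /i/) fails the environment for rule 3, so it stays [n].

[n]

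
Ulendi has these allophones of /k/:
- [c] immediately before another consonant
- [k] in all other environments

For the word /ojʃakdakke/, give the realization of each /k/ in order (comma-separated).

[c], [c], [k]

Occurrence 1 (position 5): immediately before another consonant → [c].
Occurrence 2 (position 8): immediately before another consonant → [c].
Occurrence 3 (position 9): no conditioning environment matches → elsewhere allophone [k].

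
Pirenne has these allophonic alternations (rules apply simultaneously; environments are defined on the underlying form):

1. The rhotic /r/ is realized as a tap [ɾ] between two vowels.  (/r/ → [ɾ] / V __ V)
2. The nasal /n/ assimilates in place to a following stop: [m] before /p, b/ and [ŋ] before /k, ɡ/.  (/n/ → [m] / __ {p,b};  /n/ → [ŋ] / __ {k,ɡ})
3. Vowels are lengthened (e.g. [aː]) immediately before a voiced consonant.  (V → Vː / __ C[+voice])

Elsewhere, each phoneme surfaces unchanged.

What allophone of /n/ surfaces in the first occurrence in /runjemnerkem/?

[n]

/n/ — between /u/ and /j/; rule 2 does not apply here → [n].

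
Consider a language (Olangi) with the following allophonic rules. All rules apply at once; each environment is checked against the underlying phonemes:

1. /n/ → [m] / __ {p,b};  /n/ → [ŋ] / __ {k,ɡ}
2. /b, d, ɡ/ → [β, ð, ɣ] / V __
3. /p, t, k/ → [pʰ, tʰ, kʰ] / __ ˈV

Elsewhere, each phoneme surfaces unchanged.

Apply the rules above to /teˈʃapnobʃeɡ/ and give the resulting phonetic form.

/t/ (word-initial) fails the environment for rule 3, so it stays [t].
/e/ (between /t/ and /ʃ/) is unaffected → [e].
/ʃ/ (between /e/ and /a/) is unaffected → [ʃ].
/a/ — not in any rule's target class → [a].
/p/ (between /a/ and /n/) is in the target of rule 3 but the environment (immediately before a stressed vowel) is not met → [p].
/n/ (between /p/ and /o/): rule 1 targets it, but not before a labial or velar stop → unchanged [n].
/o/ — not in any rule's target class → [o].
/b/ (between /o/ and /ʃ/) occurs immediately after a vowel → [β] by rule 2.
/ʃ/ — not in any rule's target class → [ʃ].
/e/ (between /ʃ/ and /ɡ/): no rule targets it → [e].
/ɡ/ (word-final) occurs immediately after a vowel → [ɣ] by rule 2.

[teˈʃapnoβʃeɣ]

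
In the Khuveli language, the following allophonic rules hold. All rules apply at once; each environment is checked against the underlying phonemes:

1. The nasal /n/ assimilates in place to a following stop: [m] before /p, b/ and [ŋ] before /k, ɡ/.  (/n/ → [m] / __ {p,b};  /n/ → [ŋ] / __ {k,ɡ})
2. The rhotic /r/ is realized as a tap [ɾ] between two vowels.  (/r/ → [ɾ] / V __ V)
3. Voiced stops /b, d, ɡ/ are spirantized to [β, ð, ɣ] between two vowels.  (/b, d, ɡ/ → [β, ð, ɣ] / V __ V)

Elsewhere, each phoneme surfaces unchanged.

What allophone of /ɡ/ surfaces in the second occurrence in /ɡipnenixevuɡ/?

[ɡ]

/ɡ/ (word-final) is in the target of rule 3 but the environment (between two vowels) is not met → [ɡ].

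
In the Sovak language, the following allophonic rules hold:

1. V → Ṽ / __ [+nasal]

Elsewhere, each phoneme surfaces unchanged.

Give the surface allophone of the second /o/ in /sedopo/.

[o]

/o/ (word-final): rule 1 targets it, but not before a nasal consonant → unchanged [o].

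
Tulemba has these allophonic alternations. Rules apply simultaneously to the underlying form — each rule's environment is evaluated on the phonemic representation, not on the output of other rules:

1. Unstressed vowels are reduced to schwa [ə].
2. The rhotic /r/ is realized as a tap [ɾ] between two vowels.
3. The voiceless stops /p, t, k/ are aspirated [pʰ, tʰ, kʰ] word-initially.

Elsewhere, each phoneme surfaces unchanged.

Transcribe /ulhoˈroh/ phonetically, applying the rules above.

/u/ meets the environment for rule 1 (in an unstressed syllable) → [ə].
/l/ (between /u/ and /h/): no rule targets it → [l].
/h/ — not in any rule's target class → [h].
Rule 1 applies to /o/ (between /h/ and /r/: in an unstressed syllable) → [ə].
/r/ meets the environment for rule 2 (between two vowels) → [ɾ].
/o/ (between /r/ and /h/): rule 1 targets it, but not in an unstressed syllable → unchanged [o].
/h/ stays [h].

[əlhəˈɾoh]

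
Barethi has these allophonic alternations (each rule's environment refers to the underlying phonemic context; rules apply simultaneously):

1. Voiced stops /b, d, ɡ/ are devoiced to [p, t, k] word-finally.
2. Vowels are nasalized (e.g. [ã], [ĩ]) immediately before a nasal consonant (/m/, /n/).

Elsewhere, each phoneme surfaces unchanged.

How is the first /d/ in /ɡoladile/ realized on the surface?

/d/ (between /a/ and /i/) fails the environment for rule 1, so it stays [d].

[d]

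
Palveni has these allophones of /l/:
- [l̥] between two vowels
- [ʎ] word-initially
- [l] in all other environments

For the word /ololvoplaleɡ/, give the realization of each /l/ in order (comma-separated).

Occurrence 1 (position 2): between two vowels → [l̥].
Occurrence 2 (position 4): no conditioning environment matches → elsewhere allophone [l].
Occurrence 3 (position 8): no conditioning environment matches → elsewhere allophone [l].
Occurrence 4 (position 10): between two vowels → [l̥].

[l̥], [l], [l], [l̥]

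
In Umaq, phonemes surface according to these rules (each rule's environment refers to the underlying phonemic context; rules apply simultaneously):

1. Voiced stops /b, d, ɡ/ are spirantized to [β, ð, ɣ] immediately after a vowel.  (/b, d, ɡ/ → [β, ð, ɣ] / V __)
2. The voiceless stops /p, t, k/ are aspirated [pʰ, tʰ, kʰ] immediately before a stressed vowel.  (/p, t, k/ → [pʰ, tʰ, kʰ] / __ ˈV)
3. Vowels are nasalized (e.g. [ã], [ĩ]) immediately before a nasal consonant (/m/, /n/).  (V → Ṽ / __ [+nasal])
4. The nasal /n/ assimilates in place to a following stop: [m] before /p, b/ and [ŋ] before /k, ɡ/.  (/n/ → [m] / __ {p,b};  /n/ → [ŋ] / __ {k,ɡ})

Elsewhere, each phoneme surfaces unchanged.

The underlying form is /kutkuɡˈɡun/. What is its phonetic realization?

/k/ (word-initial): rule 2 targets it, but not immediately before a stressed vowel → unchanged [k].
/u/ (between /k/ and /t/) is in the target of rule 3 but the environment (before a nasal consonant) is not met → [u].
/t/ (between /u/ and /k/): rule 2 targets it, but not immediately before a stressed vowel → unchanged [t].
/k/ (between /t/ and /u/): rule 2 targets it, but not immediately before a stressed vowel → unchanged [k].
/u/ (between /k/ and /ɡ/) fails the environment for rule 3, so it stays [u].
Rule 1 applies to /ɡ/ (between /u/ and /ɡ/: immediately after a vowel) → [ɣ].
/ɡ/ (between /ɡ/ and /u/) fails the environment for rule 1, so it stays [ɡ].
Rule 3 applies to /u/ (between /ɡ/ and /n/: before a nasal consonant) → [ũ].
/n/ — word-final; rule 4 does not apply here → [n].

[kutkuɣˈɡũn]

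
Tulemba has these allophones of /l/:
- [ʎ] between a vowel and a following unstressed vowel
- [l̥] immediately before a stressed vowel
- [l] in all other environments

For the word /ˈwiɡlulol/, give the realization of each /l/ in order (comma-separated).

Occurrence 1 (position 4): no conditioning environment matches → elsewhere allophone [l].
Occurrence 2 (position 6): between a vowel and a following unstressed vowel → [ʎ].
Occurrence 3 (position 8): no conditioning environment matches → elsewhere allophone [l].

[l], [ʎ], [l]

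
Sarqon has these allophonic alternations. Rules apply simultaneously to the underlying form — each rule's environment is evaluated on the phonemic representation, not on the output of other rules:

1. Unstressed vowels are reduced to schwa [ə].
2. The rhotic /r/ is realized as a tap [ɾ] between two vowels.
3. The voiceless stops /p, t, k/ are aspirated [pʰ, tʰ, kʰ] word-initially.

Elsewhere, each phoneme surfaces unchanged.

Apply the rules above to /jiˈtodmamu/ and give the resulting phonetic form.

/j/ (word-initial) is unaffected → [j].
/i/ (between /j/ and /t/) occurs in an unstressed syllable → [ə] by rule 1.
/t/ (between /i/ and /o/) fails the environment for rule 3, so it stays [t].
/o/ (between /t/ and /d/) is in the target of rule 1 but the environment (in an unstressed syllable) is not met → [o].
/d/ (between /o/ and /m/) is unaffected → [d].
/m/ (between /d/ and /a/): no rule targets it → [m].
/a/ (between /m/ and /m/): in an unstressed syllable, so rule 1 applies → [ə].
/m/ (between /a/ and /u/): no rule targets it → [m].
/u/ meets the environment for rule 1 (in an unstressed syllable) → [ə].

[jəˈtodməmə]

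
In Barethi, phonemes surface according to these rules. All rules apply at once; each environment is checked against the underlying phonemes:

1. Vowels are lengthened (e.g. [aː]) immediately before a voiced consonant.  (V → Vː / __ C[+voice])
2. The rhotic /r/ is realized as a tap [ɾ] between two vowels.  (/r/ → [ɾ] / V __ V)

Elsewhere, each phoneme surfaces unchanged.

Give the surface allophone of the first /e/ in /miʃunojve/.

[e]

/e/ (word-final) is in the target of rule 1 but the environment (before a voiced consonant) is not met → [e].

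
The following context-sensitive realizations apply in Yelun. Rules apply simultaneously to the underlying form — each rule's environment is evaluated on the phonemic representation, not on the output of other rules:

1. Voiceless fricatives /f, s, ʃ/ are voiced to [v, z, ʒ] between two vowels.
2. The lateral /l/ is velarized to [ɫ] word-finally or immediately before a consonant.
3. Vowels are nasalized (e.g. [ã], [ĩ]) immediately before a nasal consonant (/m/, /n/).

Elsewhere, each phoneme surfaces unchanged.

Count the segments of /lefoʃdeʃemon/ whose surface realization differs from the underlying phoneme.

Segments that undergo a rule: /f/ → [v] (rule 1); /ʃ/ → [ʒ] (rule 1); /e/ → [ẽ] (rule 3); /o/ → [õ] (rule 3).
All other segments surface unchanged.

4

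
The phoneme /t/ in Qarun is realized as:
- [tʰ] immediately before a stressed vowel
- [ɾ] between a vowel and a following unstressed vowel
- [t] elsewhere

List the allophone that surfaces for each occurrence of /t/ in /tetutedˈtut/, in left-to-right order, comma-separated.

Occurrence 1 (position 1): no conditioning environment matches → elsewhere allophone [t].
Occurrence 2 (position 3): between a vowel and an unstressed vowel → [ɾ].
Occurrence 3 (position 5): between a vowel and an unstressed vowel → [ɾ].
Occurrence 4 (position 8): immediately before a stressed vowel → [tʰ].
Occurrence 5 (position 10): no conditioning environment matches → elsewhere allophone [t].

[t], [ɾ], [ɾ], [tʰ], [t]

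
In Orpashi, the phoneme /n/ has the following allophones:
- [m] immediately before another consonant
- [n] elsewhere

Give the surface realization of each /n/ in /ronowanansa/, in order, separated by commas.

[n], [n], [m]

Occurrence 1 (position 3): no conditioning environment matches → elsewhere allophone [n].
Occurrence 2 (position 7): no conditioning environment matches → elsewhere allophone [n].
Occurrence 3 (position 9): immediately before another consonant → [m].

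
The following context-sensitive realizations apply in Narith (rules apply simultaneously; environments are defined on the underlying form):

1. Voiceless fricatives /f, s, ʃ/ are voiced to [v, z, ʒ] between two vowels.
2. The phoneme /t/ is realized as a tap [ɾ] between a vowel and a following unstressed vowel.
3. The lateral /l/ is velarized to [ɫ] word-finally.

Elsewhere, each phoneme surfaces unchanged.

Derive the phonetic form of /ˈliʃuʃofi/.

[ˈliʒuʒovi]

/l/ (word-initial) is in the target of rule 3 but the environment (word-finally) is not met → [l].
/i/ stays [i].
/ʃ/ meets the environment for rule 1 (between two vowels) → [ʒ].
/u/ (between /ʃ/ and /ʃ/) is unaffected → [u].
/ʃ/ (between /u/ and /o/) occurs between two vowels → [ʒ] by rule 1.
/o/ — not in any rule's target class → [o].
Rule 1 applies to /f/ (between /o/ and /i/: between two vowels) → [v].
/i/ — not in any rule's target class → [i].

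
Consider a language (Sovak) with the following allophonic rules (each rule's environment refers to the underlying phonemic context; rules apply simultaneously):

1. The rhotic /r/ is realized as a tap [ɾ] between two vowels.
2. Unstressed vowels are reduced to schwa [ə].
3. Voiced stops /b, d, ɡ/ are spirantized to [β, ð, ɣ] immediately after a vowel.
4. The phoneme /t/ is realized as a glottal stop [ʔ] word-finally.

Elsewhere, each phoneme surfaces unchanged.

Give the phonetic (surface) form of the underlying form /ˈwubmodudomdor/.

[ˈwuβməðəðəmdər]

/w/ stays [w].
/u/ (between /w/ and /b/): rule 2 targets it, but not in an unstressed syllable → unchanged [u].
/b/ (between /u/ and /m/) occurs immediately after a vowel → [β] by rule 3.
/m/ (between /b/ and /o/): no rule targets it → [m].
Rule 2 applies to /o/ (between /m/ and /d/: in an unstressed syllable) → [ə].
/d/ — between /o/ and /u/, immediately after a vowel — surfaces as [ð] (rule 3).
/u/ (between /d/ and /d/): in an unstressed syllable, so rule 2 applies → [ə].
Rule 3 applies to /d/ (between /u/ and /o/: immediately after a vowel) → [ð].
/o/ meets the environment for rule 2 (in an unstressed syllable) → [ə].
/m/ (between /o/ and /d/): no rule targets it → [m].
/d/ (between /m/ and /o/): rule 3 targets it, but not immediately after a vowel → unchanged [d].
/o/ — between /d/ and /r/, in an unstressed syllable — surfaces as [ə] (rule 2).
/r/ (word-final) is in the target of rule 1 but the environment (between two vowels) is not met → [r].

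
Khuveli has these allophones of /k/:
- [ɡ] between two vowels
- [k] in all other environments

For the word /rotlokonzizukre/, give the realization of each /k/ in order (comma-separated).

[ɡ], [k]

Occurrence 1 (position 6): between two vowels → [ɡ].
Occurrence 2 (position 13): no conditioning environment matches → elsewhere allophone [k].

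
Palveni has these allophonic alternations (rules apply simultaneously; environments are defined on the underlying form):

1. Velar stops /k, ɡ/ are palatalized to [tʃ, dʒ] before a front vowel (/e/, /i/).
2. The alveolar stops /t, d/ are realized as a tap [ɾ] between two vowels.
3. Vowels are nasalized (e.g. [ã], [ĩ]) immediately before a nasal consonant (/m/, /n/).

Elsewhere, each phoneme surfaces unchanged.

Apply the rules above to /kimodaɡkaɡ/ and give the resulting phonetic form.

/k/ — word-initial, before a front vowel — surfaces as [tʃ] (rule 1).
/i/ — between /k/ and /m/, before a nasal consonant — surfaces as [ĩ] (rule 3).
/m/ (between /i/ and /o/): no rule targets it → [m].
/o/ (between /m/ and /d/) is in the target of rule 3 but the environment (before a nasal consonant) is not met → [o].
/d/ (between /o/ and /a/): between two vowels, so rule 2 applies → [ɾ].
/a/ (between /d/ and /ɡ/) is in the target of rule 3 but the environment (before a nasal consonant) is not met → [a].
/ɡ/ — between /a/ and /k/; rule 1 does not apply here → [ɡ].
/k/ — between /ɡ/ and /a/; rule 1 does not apply here → [k].
/a/ (between /k/ and /ɡ/) is in the target of rule 3 but the environment (before a nasal consonant) is not met → [a].
/ɡ/ — word-final; rule 1 does not apply here → [ɡ].

[tʃĩmoɾaɡkaɡ]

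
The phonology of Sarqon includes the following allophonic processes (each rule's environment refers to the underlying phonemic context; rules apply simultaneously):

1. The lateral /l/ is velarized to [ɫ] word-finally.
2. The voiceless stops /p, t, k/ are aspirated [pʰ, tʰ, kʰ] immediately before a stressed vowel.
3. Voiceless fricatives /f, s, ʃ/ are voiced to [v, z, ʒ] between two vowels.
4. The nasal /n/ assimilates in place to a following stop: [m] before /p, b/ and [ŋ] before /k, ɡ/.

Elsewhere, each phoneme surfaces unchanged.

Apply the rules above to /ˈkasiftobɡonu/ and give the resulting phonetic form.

/k/ — word-initial, immediately before a stressed vowel — surfaces as [kʰ] (rule 2).
/a/ stays [a].
/s/ (between /a/ and /i/) occurs between two vowels → [z] by rule 3.
/i/ stays [i].
/f/ (between /i/ and /t/): rule 3 targets it, but not between two vowels → unchanged [f].
/t/ (between /f/ and /o/): rule 2 targets it, but not immediately before a stressed vowel → unchanged [t].
/o/ (between /t/ and /b/): no rule targets it → [o].
/b/ — not in any rule's target class → [b].
/ɡ/ — not in any rule's target class → [ɡ].
/o/ (between /ɡ/ and /n/): no rule targets it → [o].
/n/ (between /o/ and /u/) is in the target of rule 4 but the environment (before a labial or velar stop) is not met → [n].
/u/ (word-final) is unaffected → [u].

[ˈkʰaziftobɡonu]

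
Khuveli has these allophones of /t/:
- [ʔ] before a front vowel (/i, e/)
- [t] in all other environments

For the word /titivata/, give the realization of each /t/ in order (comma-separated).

[ʔ], [ʔ], [t]

Occurrence 1 (position 1): before a front vowel (/i, e/) → [ʔ].
Occurrence 2 (position 3): before a front vowel (/i, e/) → [ʔ].
Occurrence 3 (position 7): no conditioning environment matches → elsewhere allophone [t].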